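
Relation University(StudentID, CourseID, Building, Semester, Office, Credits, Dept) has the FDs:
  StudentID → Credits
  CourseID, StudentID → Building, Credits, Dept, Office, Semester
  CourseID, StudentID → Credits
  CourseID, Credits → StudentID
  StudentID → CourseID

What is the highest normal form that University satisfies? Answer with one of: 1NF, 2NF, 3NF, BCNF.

Candidate keys: {CourseID, Credits}, {StudentID}. Prime attributes: {CourseID, Credits, StudentID}.
The left-hand side of every FD is a superkey, so BCNF is satisfied.

BCNF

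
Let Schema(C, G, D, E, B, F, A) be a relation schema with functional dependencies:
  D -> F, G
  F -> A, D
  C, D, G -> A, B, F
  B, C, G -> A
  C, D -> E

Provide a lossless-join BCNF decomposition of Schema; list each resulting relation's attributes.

{A, D, F, G}; {B, C, D, E}

Candidate keys of the original relation: {C, D}, {C, F}.
Within {A, B, C, D, E, F, G}: {D}⁺ ∩ {A, B, C, D, E, F, G} = {A, D, F, G}, not the whole set, so D -> A, F, G violates BCNF; decompose into {A, D, F, G} and {B, C, D, E}.
{A, D, F, G} is in BCNF.
{B, C, D, E} is in BCNF.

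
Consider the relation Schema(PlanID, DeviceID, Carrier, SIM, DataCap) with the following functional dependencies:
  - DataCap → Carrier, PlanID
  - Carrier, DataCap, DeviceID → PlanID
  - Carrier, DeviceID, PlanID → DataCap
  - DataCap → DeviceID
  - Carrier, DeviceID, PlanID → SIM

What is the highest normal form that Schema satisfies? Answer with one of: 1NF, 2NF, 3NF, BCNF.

Candidate keys: {Carrier, DeviceID, PlanID}, {DataCap}. Prime attributes: {Carrier, DataCap, DeviceID, PlanID}.
Each dependency's left side is a superkey — BCNF holds.

BCNF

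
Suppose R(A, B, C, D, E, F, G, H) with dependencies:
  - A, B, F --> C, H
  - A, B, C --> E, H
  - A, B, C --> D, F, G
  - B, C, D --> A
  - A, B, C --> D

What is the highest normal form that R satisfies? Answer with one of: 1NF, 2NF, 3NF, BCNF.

BCNF

Candidate keys: {A, B, C}, {A, B, F}, {B, C, D}. Prime attributes: {A, B, C, D, F}.
Every FD has a superkey on the left, so the relation is in BCNF.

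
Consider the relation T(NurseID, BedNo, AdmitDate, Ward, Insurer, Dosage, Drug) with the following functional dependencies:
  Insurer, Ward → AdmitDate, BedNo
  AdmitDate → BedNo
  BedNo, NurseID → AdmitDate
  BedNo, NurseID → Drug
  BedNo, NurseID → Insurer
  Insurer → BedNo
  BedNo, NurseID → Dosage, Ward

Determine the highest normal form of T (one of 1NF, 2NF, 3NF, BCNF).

3NF

Candidate keys: {AdmitDate, NurseID}, {BedNo, NurseID}, {Insurer, NurseID}. Prime attributes: {AdmitDate, BedNo, Insurer, NurseID}.
For Insurer, Ward → AdmitDate, BedNo we have {Insurer, Ward}⁺ = {AdmitDate, BedNo, Insurer, Ward}; {Insurer, Ward} is not a superkey, so BCNF fails.
But every attribute on its right side ({AdmitDate, BedNo}) is prime, and the same holds for every other non-superkey FD, so 3NF still holds.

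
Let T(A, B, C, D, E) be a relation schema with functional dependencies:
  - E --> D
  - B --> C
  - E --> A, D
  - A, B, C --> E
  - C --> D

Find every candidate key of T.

{A, B}, {B, E}

{B} never appears on the right of any FD, so every key must include it.
{A, B}⁺ = {A, B, C, D, E}, which is every attribute, so {A, B} is a candidate key.
{B, E}⁺ = {A, B, C, D, E}, which is every attribute, so {B, E} is a candidate key.
Any other superkey properly contains one of these, so there are no further candidate keys.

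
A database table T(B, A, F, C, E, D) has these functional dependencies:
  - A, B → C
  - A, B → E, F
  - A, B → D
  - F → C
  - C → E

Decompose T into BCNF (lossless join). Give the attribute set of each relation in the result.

{A, B, D, F}; {C, E}; {C, F}

Candidate key of the original relation: {A, B}.
{A, B, C, D, E, F}: {F} determines {C, E, F} here but is not a superkey — split on F → C, E, giving {C, E, F} and {A, B, D, F}.
{C, E, F}: {C} determines {C, E} here but is not a superkey — split on C → E, giving {C, E} and {C, F}.
{C, E} has no BCNF violation.
{C, F} has no BCNF violation.
{A, B, D, F} has no BCNF violation.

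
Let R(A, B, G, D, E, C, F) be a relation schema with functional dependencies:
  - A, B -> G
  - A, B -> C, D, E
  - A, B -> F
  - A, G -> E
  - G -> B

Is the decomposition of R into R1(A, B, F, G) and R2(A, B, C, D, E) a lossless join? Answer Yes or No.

Yes

Common attributes: {A, B}; their closure is {A, B, C, D, E, F, G}.
R1 is contained in that closure, so R1 ∩ R2 -> R1 holds and the join is lossless.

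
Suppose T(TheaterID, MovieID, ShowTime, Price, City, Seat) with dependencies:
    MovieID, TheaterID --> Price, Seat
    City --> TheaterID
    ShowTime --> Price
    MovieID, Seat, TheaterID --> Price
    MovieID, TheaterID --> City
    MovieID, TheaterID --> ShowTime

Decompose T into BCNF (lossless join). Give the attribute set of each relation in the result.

Candidate keys of the original relation: {City, MovieID}, {MovieID, TheaterID}.
Within {City, MovieID, Price, Seat, ShowTime, TheaterID}: {City}⁺ ∩ {City, MovieID, Price, Seat, ShowTime, TheaterID} = {City, TheaterID}, not the whole set, so City --> TheaterID violates BCNF; decompose into {City, TheaterID} and {City, MovieID, Price, Seat, ShowTime}.
{City, TheaterID} is in BCNF.
Within {City, MovieID, Price, Seat, ShowTime}: {ShowTime}⁺ ∩ {City, MovieID, Price, Seat, ShowTime} = {Price, ShowTime}, not the whole set, so ShowTime --> Price violates BCNF; decompose into {Price, ShowTime} and {City, MovieID, Seat, ShowTime}.
{Price, ShowTime} is in BCNF.
{City, MovieID, Seat, ShowTime} is in BCNF.

{City, MovieID, Seat, ShowTime}; {City, TheaterID}; {Price, ShowTime}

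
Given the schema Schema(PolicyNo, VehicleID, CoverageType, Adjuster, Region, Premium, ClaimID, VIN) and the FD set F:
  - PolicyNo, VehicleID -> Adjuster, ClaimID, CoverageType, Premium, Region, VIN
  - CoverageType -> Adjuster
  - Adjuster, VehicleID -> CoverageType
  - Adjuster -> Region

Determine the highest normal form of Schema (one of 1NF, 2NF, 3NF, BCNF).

2NF

Candidate key: {PolicyNo, VehicleID}. Prime attributes: {PolicyNo, VehicleID}.
For CoverageType -> Adjuster we have {CoverageType}⁺ = {Adjuster, CoverageType, Region}; {CoverageType} is not a superkey, so BCNF fails.
CoverageType -> Adjuster has non-prime {Adjuster} on the right and a non-superkey on the left, so 3NF fails.
No proper subset of a key has a non-prime attribute in its closure, so there is no partial dependency; 2NF holds.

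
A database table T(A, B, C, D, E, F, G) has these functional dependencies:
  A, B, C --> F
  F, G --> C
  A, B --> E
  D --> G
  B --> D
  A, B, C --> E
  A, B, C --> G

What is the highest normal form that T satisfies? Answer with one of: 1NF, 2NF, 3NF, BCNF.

1NF

Candidate keys: {A, B, C}, {A, B, F}. Prime attributes: {A, B, C, F}.
F, G --> C breaks BCNF: {F, G}⁺ = {C, F, G}, so {F, G} is not a superkey.
Because {E} is non-prime and the left side of A, B --> E is not a superkey, the relation is not in 3NF.
Since {B} ⊂ {A, B, C} and {B}⁺ ⊇ {D, G} with {D, G} non-prime, there is a partial dependency; 2NF fails.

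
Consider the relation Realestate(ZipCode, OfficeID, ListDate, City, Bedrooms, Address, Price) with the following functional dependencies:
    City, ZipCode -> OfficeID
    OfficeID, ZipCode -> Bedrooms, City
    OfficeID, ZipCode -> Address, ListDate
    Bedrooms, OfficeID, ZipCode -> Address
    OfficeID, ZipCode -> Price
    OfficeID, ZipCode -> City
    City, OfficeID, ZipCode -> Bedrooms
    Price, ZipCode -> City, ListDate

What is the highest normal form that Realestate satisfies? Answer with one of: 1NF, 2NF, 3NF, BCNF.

BCNF

Candidate keys: {City, ZipCode}, {OfficeID, ZipCode}, {Price, ZipCode}. Prime attributes: {City, OfficeID, Price, ZipCode}.
Every FD has a superkey on the left, so the relation is in BCNF.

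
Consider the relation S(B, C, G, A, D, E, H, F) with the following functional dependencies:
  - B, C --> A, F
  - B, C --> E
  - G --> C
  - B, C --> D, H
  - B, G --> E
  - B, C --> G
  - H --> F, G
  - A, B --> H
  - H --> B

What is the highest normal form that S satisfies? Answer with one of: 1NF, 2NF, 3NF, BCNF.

3NF

Candidate keys: {A, B}, {B, C}, {B, G}, {H}. Prime attributes: {A, B, C, G, H}.
G --> C: {G}⁺ = {C, G}, which is not all of the attributes, so the left side is not a superkey — BCNF is violated.
Its right-hand attributes {C} are all prime, as are those of every other non-superkey FD — the relation is in 3NF.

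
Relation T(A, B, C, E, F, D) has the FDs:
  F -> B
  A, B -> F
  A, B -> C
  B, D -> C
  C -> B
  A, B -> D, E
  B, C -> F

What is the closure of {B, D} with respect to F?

{B, C, D, F}

Start with {B, D}.
B, D -> C applies; add {C} → now {B, C, D}.
B, C -> F applies; add {F} → now {B, C, D, F}.
No further FD applies.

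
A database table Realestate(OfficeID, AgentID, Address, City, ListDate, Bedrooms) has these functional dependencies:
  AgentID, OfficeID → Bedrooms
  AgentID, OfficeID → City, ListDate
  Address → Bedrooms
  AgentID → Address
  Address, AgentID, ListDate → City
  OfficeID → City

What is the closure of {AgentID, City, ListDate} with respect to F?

Start with {AgentID, City, ListDate}.
AgentID → Address applies; add {Address} → now {Address, AgentID, City, ListDate}.
Address → Bedrooms applies; add {Bedrooms} → now {Address, AgentID, Bedrooms, City, ListDate}.
No further FD applies.

{Address, AgentID, Bedrooms, City, ListDate}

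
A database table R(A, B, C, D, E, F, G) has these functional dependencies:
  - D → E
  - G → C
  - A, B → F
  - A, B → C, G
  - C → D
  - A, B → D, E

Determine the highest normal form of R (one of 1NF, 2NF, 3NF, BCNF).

2NF

Candidate key: {A, B}. Prime attributes: {A, B}.
D → E: {D}⁺ = {D, E}, which is not all of the attributes, so the left side is not a superkey — BCNF is violated.
D → E determines the non-prime attribute {E} from a non-superkey — 3NF is violated.
No proper subset of a key has a non-prime attribute in its closure, so there is no partial dependency; 2NF holds.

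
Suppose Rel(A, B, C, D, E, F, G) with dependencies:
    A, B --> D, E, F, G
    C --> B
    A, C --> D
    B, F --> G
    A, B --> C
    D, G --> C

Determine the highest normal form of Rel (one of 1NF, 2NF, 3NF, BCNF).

3NF

Candidate keys: {A, B}, {A, C}, {A, D, G}. Prime attributes: {A, B, C, D, G}.
For C --> B we have {C}⁺ = {B, C}; {C} is not a superkey, so BCNF fails.
But every attribute on its right side ({B}) is prime, and the same holds for every other non-superkey FD, so 3NF still holds.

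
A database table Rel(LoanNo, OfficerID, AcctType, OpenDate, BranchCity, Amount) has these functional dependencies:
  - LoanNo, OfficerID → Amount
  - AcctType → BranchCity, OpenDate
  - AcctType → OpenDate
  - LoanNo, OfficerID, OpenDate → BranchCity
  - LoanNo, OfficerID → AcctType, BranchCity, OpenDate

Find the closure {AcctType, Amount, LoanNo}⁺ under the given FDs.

{AcctType, Amount, BranchCity, LoanNo, OpenDate}

Start with {AcctType, Amount, LoanNo}.
AcctType → BranchCity, OpenDate applies; add {BranchCity, OpenDate} → now {AcctType, Amount, BranchCity, LoanNo, OpenDate}.
No further FD applies.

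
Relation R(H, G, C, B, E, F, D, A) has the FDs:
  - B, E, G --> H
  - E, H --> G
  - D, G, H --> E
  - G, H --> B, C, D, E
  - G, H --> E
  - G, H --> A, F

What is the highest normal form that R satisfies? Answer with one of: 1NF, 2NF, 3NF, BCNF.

BCNF

Candidate keys: {B, E, G}, {E, H}, {G, H}. Prime attributes: {B, E, G, H}.
Every FD has a superkey on the left, so the relation is in BCNF.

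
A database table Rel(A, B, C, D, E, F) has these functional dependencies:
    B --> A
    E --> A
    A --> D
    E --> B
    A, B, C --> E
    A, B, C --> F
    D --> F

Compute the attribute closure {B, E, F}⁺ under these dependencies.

{A, B, D, E, F}

Start with {B, E, F}.
B --> A applies; add {A} → now {A, B, E, F}.
A --> D applies; add {D} → now {A, B, D, E, F}.
No further FD applies.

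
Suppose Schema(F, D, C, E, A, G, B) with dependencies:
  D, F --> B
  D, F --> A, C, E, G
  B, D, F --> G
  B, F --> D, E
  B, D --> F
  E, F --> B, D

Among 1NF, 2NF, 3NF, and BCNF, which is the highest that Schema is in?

BCNF

Candidate keys: {B, D}, {B, F}, {D, F}, {E, F}. Prime attributes: {B, D, E, F}.
Each dependency's left side is a superkey — BCNF holds.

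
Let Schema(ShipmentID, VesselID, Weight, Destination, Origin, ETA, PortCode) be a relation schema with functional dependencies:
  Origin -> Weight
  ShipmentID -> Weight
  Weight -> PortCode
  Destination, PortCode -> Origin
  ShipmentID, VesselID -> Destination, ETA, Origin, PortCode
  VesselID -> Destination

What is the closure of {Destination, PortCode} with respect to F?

{Destination, Origin, PortCode, Weight}

Start with {Destination, PortCode}.
Destination, PortCode -> Origin applies; add {Origin} → now {Destination, Origin, PortCode}.
Origin -> Weight applies; add {Weight} → now {Destination, Origin, PortCode, Weight}.
No further FD applies.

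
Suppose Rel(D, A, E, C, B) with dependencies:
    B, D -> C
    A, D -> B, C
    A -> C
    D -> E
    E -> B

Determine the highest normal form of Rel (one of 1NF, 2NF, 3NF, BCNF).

1NF

Candidate key: {A, D}. Prime attributes: {A, D}.
For B, D -> C we have {B, D}⁺ = {B, C, D, E}; {B, D} is not a superkey, so BCNF fails.
Because {C} is non-prime and the left side of B, D -> C is not a superkey, the relation is not in 3NF.
The proper key subset {A} of {A, D} determines non-prime {C}, so the relation is not even in 2NF.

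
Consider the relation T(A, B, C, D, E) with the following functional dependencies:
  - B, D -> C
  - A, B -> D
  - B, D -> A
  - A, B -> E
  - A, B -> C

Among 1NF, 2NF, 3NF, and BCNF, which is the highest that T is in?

BCNF

Candidate keys: {A, B}, {B, D}. Prime attributes: {A, B, D}.
Every FD has a superkey on the left, so the relation is in BCNF.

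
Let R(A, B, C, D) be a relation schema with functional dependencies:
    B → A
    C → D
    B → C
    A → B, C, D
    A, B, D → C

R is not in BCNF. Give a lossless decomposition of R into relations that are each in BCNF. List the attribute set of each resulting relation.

{A, B, C}; {C, D}

Candidate keys of the original relation: {A}, {B}.
In {A, B, C, D}, {C} is not a superkey ({C}⁺ restricted to this set is {C, D}), so split on C → D into {C, D} and {A, B, C}.
{C, D}: every determinant is a superkey — BCNF.
{A, B, C}: every determinant is a superkey — BCNF.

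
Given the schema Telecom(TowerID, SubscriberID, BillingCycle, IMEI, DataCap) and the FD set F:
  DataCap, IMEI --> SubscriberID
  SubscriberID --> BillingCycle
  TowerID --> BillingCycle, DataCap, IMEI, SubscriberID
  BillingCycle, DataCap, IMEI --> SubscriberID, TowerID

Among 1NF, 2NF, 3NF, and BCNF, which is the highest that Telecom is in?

2NF

Candidate keys: {DataCap, IMEI}, {TowerID}. Prime attributes: {DataCap, IMEI, TowerID}.
SubscriberID --> BillingCycle breaks BCNF: {SubscriberID}⁺ = {BillingCycle, SubscriberID}, so {SubscriberID} is not a superkey.
SubscriberID --> BillingCycle determines the non-prime attribute {BillingCycle} from a non-superkey — 3NF is violated.
No non-prime attribute depends on a proper subset of any candidate key, so 2NF holds.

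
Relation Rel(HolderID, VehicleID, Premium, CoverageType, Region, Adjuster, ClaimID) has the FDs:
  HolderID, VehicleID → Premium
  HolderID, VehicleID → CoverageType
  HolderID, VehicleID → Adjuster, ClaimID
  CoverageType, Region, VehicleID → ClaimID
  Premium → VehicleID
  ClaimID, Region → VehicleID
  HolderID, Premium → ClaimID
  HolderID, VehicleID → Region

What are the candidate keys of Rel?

{ClaimID, HolderID, Region}, {HolderID, Premium}, {HolderID, VehicleID}

Attributes never on any right-hand side: {HolderID} — every candidate key must contain it.
Closure of {HolderID, Premium} is {Adjuster, ClaimID, CoverageType, HolderID, Premium, Region, VehicleID}, the whole schema; {HolderID, Premium} is a candidate key.
Closure of {HolderID, VehicleID} is {Adjuster, ClaimID, CoverageType, HolderID, Premium, Region, VehicleID}, the whole schema; {HolderID, VehicleID} is a candidate key.
Closure of {ClaimID, HolderID, Region} is {Adjuster, ClaimID, CoverageType, HolderID, Premium, Region, VehicleID}, the whole schema; {ClaimID, HolderID, Region} is a candidate key.
These are minimal and exhaustive — every other superkey contains one of them.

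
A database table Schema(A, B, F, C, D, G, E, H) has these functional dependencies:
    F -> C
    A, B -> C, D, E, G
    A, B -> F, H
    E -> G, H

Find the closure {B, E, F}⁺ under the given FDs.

{B, C, E, F, G, H}

Start with {B, E, F}.
F -> C applies; add {C} → now {B, C, E, F}.
E -> G, H applies; add {G, H} → now {B, C, E, F, G, H}.
No further FD applies.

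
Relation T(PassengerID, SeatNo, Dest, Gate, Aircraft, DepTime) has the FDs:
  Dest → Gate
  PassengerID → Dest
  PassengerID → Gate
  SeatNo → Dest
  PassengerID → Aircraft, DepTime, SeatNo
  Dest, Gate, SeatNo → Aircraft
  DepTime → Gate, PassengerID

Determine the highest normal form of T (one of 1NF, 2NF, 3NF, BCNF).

Candidate keys: {DepTime}, {PassengerID}. Prime attributes: {DepTime, PassengerID}.
Dest → Gate: {Dest}⁺ = {Dest, Gate}, which is not all of the attributes, so the left side is not a superkey — BCNF is violated.
Dest → Gate has non-prime {Gate} on the right and a non-superkey on the left, so 3NF fails.
All keys have size 1, which rules out partial dependencies — 2NF is satisfied.

2NF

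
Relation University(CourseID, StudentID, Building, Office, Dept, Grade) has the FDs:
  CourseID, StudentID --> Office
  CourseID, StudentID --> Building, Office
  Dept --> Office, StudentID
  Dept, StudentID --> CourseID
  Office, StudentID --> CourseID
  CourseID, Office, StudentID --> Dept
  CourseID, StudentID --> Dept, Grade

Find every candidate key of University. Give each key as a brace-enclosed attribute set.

{CourseID, StudentID}, {Dept}, {Office, StudentID}

{Dept} is a candidate key since {Dept}⁺ = {Building, CourseID, Dept, Grade, Office, StudentID} covers every attribute.
{CourseID, StudentID} is a candidate key since {CourseID, StudentID}⁺ = {Building, CourseID, Dept, Grade, Office, StudentID} covers every attribute.
{Office, StudentID} is a candidate key since {Office, StudentID}⁺ = {Building, CourseID, Dept, Grade, Office, StudentID} covers every attribute.
Any other superkey properly contains one of these, so there are no further candidate keys.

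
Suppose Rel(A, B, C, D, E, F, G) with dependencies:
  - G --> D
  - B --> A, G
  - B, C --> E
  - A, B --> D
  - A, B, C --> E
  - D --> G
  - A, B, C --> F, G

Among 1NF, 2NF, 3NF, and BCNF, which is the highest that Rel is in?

Candidate key: {B, C}. Prime attributes: {B, C}.
For G --> D we have {G}⁺ = {D, G}; {G} is not a superkey, so BCNF fails.
G --> D has non-prime {D} on the right and a non-superkey on the left, so 3NF fails.
Since {B} ⊂ {B, C} and {B}⁺ ⊇ {A, D, G} with {A, D, G} non-prime, there is a partial dependency; 2NF fails.

1NF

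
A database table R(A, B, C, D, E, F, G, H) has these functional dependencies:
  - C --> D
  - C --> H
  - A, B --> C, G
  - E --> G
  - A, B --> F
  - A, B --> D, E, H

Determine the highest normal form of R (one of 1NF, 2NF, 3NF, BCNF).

Candidate key: {A, B}. Prime attributes: {A, B}.
For C --> D we have {C}⁺ = {C, D, H}; {C} is not a superkey, so BCNF fails.
Because {D} is non-prime and the left side of C --> D is not a superkey, the relation is not in 3NF.
No proper subset of a key has a non-prime attribute in its closure, so there is no partial dependency; 2NF holds.

2NF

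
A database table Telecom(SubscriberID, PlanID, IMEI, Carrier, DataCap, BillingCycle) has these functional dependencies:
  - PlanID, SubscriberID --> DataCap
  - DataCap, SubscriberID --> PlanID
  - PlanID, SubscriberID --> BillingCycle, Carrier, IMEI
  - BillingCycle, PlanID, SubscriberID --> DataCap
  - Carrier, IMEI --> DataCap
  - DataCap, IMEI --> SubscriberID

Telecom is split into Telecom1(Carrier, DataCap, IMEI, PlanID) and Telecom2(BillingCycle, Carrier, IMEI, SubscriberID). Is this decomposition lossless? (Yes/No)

Telecom1 ∩ Telecom2 = {Carrier, IMEI}; its closure under F is {BillingCycle, Carrier, DataCap, IMEI, PlanID, SubscriberID}.
This includes all of Telecom1, so the common attributes are a superkey of Telecom1 — the join is lossless.

Yes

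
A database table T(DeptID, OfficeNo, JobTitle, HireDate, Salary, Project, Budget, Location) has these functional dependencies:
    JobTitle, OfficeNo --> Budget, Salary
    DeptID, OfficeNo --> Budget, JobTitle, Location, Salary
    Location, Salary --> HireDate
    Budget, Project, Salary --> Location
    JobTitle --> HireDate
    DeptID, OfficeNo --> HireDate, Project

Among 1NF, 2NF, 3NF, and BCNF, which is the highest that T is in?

Candidate key: {DeptID, OfficeNo}. Prime attributes: {DeptID, OfficeNo}.
JobTitle, OfficeNo --> Budget, Salary breaks BCNF: {JobTitle, OfficeNo}⁺ = {Budget, HireDate, JobTitle, OfficeNo, Salary}, so {JobTitle, OfficeNo} is not a superkey.
JobTitle, OfficeNo --> Budget, Salary determines the non-prime attributes {Budget, Salary} from a non-superkey — 3NF is violated.
No non-prime attribute depends on a proper subset of any candidate key, so 2NF holds.

2NF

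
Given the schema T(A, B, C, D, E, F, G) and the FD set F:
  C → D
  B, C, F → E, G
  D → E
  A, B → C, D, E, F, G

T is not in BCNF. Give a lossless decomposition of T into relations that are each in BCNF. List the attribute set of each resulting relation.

{A, B, C, F}; {B, C, F, G}; {C, D}; {D, E}

Candidate key of the original relation: {A, B}.
{A, B, C, D, E, F, G}: {C} determines {C, D, E} here but is not a superkey — split on C → D, E, giving {C, D, E} and {A, B, C, F, G}.
{C, D, E}: {D} determines {D, E} here but is not a superkey — split on D → E, giving {D, E} and {C, D}.
{D, E}: every determinant is a superkey — BCNF.
{C, D}: every determinant is a superkey — BCNF.
{A, B, C, F, G}: {B, C, F} determines {B, C, F, G} here but is not a superkey — split on B, C, F → G, giving {B, C, F, G} and {A, B, C, F}.
{B, C, F, G}: every determinant is a superkey — BCNF.
{A, B, C, F}: every determinant is a superkey — BCNF.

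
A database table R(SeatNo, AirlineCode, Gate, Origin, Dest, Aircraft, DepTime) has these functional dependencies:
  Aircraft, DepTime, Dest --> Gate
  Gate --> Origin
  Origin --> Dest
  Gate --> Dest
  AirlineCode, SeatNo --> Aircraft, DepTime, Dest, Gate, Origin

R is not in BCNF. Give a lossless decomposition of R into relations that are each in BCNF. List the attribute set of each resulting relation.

{Aircraft, AirlineCode, DepTime, Dest, SeatNo}; {Aircraft, DepTime, Gate}; {Dest, Origin}; {Gate, Origin}

Candidate key of the original relation: {AirlineCode, SeatNo}.
Within {Aircraft, AirlineCode, DepTime, Dest, Gate, Origin, SeatNo}: {Aircraft, DepTime, Dest}⁺ ∩ {Aircraft, AirlineCode, DepTime, Dest, Gate, Origin, SeatNo} = {Aircraft, DepTime, Dest, Gate, Origin}, not the whole set, so Aircraft, DepTime, Dest --> Gate, Origin violates BCNF; decompose into {Aircraft, DepTime, Dest, Gate, Origin} and {Aircraft, AirlineCode, DepTime, Dest, SeatNo}.
Within {Aircraft, DepTime, Dest, Gate, Origin}: {Gate}⁺ ∩ {Aircraft, DepTime, Dest, Gate, Origin} = {Dest, Gate, Origin}, not the whole set, so Gate --> Dest, Origin violates BCNF; decompose into {Dest, Gate, Origin} and {Aircraft, DepTime, Gate}.
Within {Dest, Gate, Origin}: {Origin}⁺ ∩ {Dest, Gate, Origin} = {Dest, Origin}, not the whole set, so Origin --> Dest violates BCNF; decompose into {Dest, Origin} and {Gate, Origin}.
{Dest, Origin}: every determinant is a superkey — BCNF.
{Gate, Origin}: every determinant is a superkey — BCNF.
{Aircraft, DepTime, Gate}: every determinant is a superkey — BCNF.
{Aircraft, AirlineCode, DepTime, Dest, SeatNo}: every determinant is a superkey — BCNF.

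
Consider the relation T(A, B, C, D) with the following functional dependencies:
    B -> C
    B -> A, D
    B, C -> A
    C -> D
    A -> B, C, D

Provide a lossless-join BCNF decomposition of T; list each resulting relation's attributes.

{A, B, C}; {C, D}

Candidate keys of the original relation: {A}, {B}.
In {A, B, C, D}, {C} is not a superkey ({C}⁺ restricted to this set is {C, D}), so split on C -> D into {C, D} and {A, B, C}.
{C, D} is in BCNF.
{A, B, C} is in BCNF.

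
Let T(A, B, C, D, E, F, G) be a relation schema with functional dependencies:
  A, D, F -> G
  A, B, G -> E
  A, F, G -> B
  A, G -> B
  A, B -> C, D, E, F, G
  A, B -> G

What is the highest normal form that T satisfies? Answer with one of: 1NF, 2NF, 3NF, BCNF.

Candidate keys: {A, B}, {A, D, F}, {A, G}. Prime attributes: {A, B, D, F, G}.
Every FD has a superkey on the left, so the relation is in BCNF.

BCNF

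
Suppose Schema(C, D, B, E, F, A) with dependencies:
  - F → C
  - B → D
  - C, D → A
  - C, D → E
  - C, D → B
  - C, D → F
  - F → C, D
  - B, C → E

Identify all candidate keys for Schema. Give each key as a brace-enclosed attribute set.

{B, C}, {C, D}, {F}

{F}⁺ = {A, B, C, D, E, F} — all of the relation — so {F} is a candidate key.
{B, C}⁺ = {A, B, C, D, E, F} — all of the relation — so {B, C} is a candidate key.
{C, D}⁺ = {A, B, C, D, E, F} — all of the relation — so {C, D} is a candidate key.
Any other superkey properly contains one of these, so there are no further candidate keys.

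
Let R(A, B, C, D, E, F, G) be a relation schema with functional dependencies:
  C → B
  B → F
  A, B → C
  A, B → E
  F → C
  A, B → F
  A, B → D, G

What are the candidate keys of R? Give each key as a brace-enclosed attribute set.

{A} never appears on the right of any FD, so every key must include it.
Closure of {A, B} is {A, B, C, D, E, F, G}, the whole schema; {A, B} is a candidate key.
Closure of {A, C} is {A, B, C, D, E, F, G}, the whole schema; {A, C} is a candidate key.
Closure of {A, F} is {A, B, C, D, E, F, G}, the whole schema; {A, F} is a candidate key.
Any other superkey properly contains one of these, so there are no further candidate keys.

{A, B}, {A, C}, {A, F}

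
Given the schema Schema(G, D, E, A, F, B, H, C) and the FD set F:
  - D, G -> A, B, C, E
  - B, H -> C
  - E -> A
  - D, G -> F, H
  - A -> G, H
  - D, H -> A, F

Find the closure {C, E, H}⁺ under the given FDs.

Start with {C, E, H}.
E -> A applies; add {A} → now {A, C, E, H}.
A -> G, H applies; add {G} → now {A, C, E, G, H}.
No further FD applies.

{A, C, E, G, H}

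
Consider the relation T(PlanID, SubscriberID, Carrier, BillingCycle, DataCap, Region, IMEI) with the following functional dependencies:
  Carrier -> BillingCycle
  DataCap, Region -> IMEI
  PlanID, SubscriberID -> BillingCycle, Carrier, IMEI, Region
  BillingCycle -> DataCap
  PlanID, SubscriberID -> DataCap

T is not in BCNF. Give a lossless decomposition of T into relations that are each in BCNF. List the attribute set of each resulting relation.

Candidate key of the original relation: {PlanID, SubscriberID}.
{BillingCycle, Carrier, DataCap, IMEI, PlanID, Region, SubscriberID}: {Carrier} determines {BillingCycle, Carrier, DataCap} here but is not a superkey — split on Carrier -> BillingCycle, DataCap, giving {BillingCycle, Carrier, DataCap} and {Carrier, IMEI, PlanID, Region, SubscriberID}.
{BillingCycle, Carrier, DataCap}: {BillingCycle} determines {BillingCycle, DataCap} here but is not a superkey — split on BillingCycle -> DataCap, giving {BillingCycle, DataCap} and {BillingCycle, Carrier}.
{BillingCycle, DataCap}: every determinant is a superkey — BCNF.
{BillingCycle, Carrier}: every determinant is a superkey — BCNF.
{Carrier, IMEI, PlanID, Region, SubscriberID}: {Carrier, Region} determines {Carrier, IMEI, Region} here but is not a superkey — split on Carrier, Region -> IMEI, giving {Carrier, IMEI, Region} and {Carrier, PlanID, Region, SubscriberID}.
{Carrier, IMEI, Region}: every determinant is a superkey — BCNF.
{Carrier, PlanID, Region, SubscriberID}: every determinant is a superkey — BCNF.

{BillingCycle, Carrier}; {BillingCycle, DataCap}; {Carrier, IMEI, Region}; {Carrier, PlanID, Region, SubscriberID}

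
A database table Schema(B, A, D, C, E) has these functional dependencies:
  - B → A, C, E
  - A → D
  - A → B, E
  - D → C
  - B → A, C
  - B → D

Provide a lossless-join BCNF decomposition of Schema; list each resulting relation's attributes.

{A, B, D, E}; {C, D}

Candidate keys of the original relation: {A}, {B}.
Within {A, B, C, D, E}: {D}⁺ ∩ {A, B, C, D, E} = {C, D}, not the whole set, so D → C violates BCNF; decompose into {C, D} and {A, B, D, E}.
{C, D}: every determinant is a superkey — BCNF.
{A, B, D, E}: every determinant is a superkey — BCNF.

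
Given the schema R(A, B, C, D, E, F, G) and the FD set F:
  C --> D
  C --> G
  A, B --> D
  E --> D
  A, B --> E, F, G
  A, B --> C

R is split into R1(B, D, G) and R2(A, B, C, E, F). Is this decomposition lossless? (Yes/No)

No

R1 ∩ R2 = {B}; its closure under F is {B}.
The closure covers neither R1 nor R2 entirely; the join is not lossless.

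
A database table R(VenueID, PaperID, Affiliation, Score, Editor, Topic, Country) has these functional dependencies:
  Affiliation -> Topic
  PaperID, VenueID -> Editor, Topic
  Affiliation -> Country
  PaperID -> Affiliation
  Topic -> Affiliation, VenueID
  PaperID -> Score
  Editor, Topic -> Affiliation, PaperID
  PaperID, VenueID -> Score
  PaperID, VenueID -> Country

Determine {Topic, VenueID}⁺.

Start with {Topic, VenueID}.
Topic -> Affiliation, VenueID applies; add {Affiliation} → now {Affiliation, Topic, VenueID}.
Affiliation -> Country applies; add {Country} → now {Affiliation, Country, Topic, VenueID}.
No further FD applies.

{Affiliation, Country, Topic, VenueID}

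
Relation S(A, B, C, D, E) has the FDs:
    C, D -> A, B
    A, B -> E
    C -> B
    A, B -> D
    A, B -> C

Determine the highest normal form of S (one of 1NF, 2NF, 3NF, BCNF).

Candidate keys: {A, B}, {A, C}, {C, D}. Prime attributes: {A, B, C, D}.
For C -> B we have {C}⁺ = {B, C}; {C} is not a superkey, so BCNF fails.
Since {B} ⊆ prime attributes and every other non-superkey FD also has a prime right side, the schema is in 3NF.

3NF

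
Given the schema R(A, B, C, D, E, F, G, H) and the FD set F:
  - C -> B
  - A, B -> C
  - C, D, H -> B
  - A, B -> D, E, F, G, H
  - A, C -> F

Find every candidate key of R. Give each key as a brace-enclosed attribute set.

Attributes never on any right-hand side: {A} — every candidate key must contain it.
{A, B} is a candidate key since {A, B}⁺ = {A, B, C, D, E, F, G, H} covers every attribute.
{A, C} is a candidate key since {A, C}⁺ = {A, B, C, D, E, F, G, H} covers every attribute.
These are minimal and exhaustive — every other superkey contains one of them.

{A, B}, {A, C}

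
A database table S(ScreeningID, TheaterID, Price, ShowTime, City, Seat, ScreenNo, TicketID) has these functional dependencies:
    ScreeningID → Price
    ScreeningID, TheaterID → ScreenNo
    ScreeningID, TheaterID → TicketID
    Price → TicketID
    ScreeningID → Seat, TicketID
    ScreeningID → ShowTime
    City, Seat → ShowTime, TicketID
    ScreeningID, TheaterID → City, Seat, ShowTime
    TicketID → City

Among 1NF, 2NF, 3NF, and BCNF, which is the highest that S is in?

1NF

Candidate key: {ScreeningID, TheaterID}. Prime attributes: {ScreeningID, TheaterID}.
For ScreeningID → Price we have {ScreeningID}⁺ = {City, Price, ScreeningID, Seat, ShowTime, TicketID}; {ScreeningID} is not a superkey, so BCNF fails.
ScreeningID → Price has non-prime {Price} on the right and a non-superkey on the left, so 3NF fails.
Since {ScreeningID} ⊂ {ScreeningID, TheaterID} and {ScreeningID}⁺ ⊇ {City, Price, Seat, ShowTime, TicketID} with {City, Price, Seat, ShowTime, TicketID} non-prime, there is a partial dependency; 2NF fails.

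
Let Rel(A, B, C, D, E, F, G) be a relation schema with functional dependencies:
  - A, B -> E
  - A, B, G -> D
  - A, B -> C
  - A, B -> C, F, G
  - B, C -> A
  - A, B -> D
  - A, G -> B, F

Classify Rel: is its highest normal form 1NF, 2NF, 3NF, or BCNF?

BCNF

Candidate keys: {A, B}, {A, G}, {B, C}. Prime attributes: {A, B, C, G}.
Every FD has a superkey on the left, so the relation is in BCNF.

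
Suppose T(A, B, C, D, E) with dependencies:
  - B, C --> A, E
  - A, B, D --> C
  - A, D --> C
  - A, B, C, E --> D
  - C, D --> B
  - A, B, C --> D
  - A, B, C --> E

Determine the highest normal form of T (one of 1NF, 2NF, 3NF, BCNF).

BCNF

Candidate keys: {A, D}, {B, C}, {C, D}. Prime attributes: {A, B, C, D}.
The left-hand side of every FD is a superkey, so BCNF is satisfied.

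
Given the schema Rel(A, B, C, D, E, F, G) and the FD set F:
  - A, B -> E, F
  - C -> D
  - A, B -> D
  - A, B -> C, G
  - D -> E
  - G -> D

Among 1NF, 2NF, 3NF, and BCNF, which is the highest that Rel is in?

2NF

Candidate key: {A, B}. Prime attributes: {A, B}.
For C -> D we have {C}⁺ = {C, D, E}; {C} is not a superkey, so BCNF fails.
C -> D has non-prime {D} on the right and a non-superkey on the left, so 3NF fails.
No proper subset of a key has a non-prime attribute in its closure, so there is no partial dependency; 2NF holds.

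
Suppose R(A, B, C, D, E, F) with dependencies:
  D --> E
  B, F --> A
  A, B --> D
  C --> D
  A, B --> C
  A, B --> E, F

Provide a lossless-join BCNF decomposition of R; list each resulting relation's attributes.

Candidate keys of the original relation: {A, B}, {B, F}.
Within {A, B, C, D, E, F}: {D}⁺ ∩ {A, B, C, D, E, F} = {D, E}, not the whole set, so D --> E violates BCNF; decompose into {D, E} and {A, B, C, D, F}.
{D, E}: every determinant is a superkey — BCNF.
Within {A, B, C, D, F}: {C}⁺ ∩ {A, B, C, D, F} = {C, D}, not the whole set, so C --> D violates BCNF; decompose into {C, D} and {A, B, C, F}.
{C, D}: every determinant is a superkey — BCNF.
{A, B, C, F}: every determinant is a superkey — BCNF.

{A, B, C, F}; {C, D}; {D, E}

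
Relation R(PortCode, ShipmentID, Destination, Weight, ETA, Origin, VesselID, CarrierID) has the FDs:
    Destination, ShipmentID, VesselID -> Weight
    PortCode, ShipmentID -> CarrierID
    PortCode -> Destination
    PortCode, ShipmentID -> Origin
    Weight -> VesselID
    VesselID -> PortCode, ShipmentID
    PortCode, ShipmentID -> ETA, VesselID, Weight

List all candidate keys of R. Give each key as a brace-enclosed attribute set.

{PortCode, ShipmentID}, {VesselID}, {Weight}

{VesselID}⁺ = {CarrierID, Destination, ETA, Origin, PortCode, ShipmentID, VesselID, Weight} — all of the relation — so {VesselID} is a candidate key.
{Weight}⁺ = {CarrierID, Destination, ETA, Origin, PortCode, ShipmentID, VesselID, Weight} — all of the relation — so {Weight} is a candidate key.
{PortCode, ShipmentID}⁺ = {CarrierID, Destination, ETA, Origin, PortCode, ShipmentID, VesselID, Weight} — all of the relation — so {PortCode, ShipmentID} is a candidate key.
Any other superkey properly contains one of these, so there are no further candidate keys.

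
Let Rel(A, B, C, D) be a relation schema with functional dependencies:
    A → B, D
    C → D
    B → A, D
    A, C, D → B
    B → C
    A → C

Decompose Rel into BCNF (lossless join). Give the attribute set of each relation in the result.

{A, B, C}; {C, D}

Candidate keys of the original relation: {A}, {B}.
In {A, B, C, D}, {C} is not a superkey ({C}⁺ restricted to this set is {C, D}), so split on C → D into {C, D} and {A, B, C}.
{C, D} is in BCNF.
{A, B, C} is in BCNF.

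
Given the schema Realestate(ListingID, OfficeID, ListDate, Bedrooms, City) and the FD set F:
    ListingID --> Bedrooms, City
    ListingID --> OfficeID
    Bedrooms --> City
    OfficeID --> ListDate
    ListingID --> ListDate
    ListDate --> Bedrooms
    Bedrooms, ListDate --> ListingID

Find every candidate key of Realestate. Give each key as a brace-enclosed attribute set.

{ListDate}⁺ = {Bedrooms, City, ListDate, ListingID, OfficeID} — all of the relation — so {ListDate} is a candidate key.
{ListingID}⁺ = {Bedrooms, City, ListDate, ListingID, OfficeID} — all of the relation — so {ListingID} is a candidate key.
{OfficeID}⁺ = {Bedrooms, City, ListDate, ListingID, OfficeID} — all of the relation — so {OfficeID} is a candidate key.
These are minimal and exhaustive — every other superkey contains one of them.

{ListDate}, {ListingID}, {OfficeID}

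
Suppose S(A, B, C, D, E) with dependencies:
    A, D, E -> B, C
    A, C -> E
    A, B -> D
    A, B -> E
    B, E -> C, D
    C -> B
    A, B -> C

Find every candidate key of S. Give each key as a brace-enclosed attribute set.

{A, B}, {A, C}, {A, D, E}

No FD produces {A}, so it must be in every candidate key.
{A, B}⁺ = {A, B, C, D, E}, which is every attribute, so {A, B} is a candidate key.
{A, C}⁺ = {A, B, C, D, E}, which is every attribute, so {A, C} is a candidate key.
{A, D, E}⁺ = {A, B, C, D, E}, which is every attribute, so {A, D, E} is a candidate key.
These are minimal and exhaustive — every other superkey contains one of them.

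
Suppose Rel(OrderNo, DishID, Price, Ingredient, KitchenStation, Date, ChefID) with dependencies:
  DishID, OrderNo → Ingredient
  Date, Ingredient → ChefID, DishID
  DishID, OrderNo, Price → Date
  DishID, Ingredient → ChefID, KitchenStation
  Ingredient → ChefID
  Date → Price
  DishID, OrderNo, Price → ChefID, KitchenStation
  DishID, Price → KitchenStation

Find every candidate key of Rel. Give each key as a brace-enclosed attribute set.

{Date, DishID, OrderNo}, {Date, Ingredient, OrderNo}, {DishID, OrderNo, Price}

{OrderNo} never appears on the right of any FD, so every key must include it.
{Date, DishID, OrderNo} is a candidate key since {Date, DishID, OrderNo}⁺ = {ChefID, Date, DishID, Ingredient, KitchenStation, OrderNo, Price} covers every attribute.
{Date, Ingredient, OrderNo} is a candidate key since {Date, Ingredient, OrderNo}⁺ = {ChefID, Date, DishID, Ingredient, KitchenStation, OrderNo, Price} covers every attribute.
{DishID, OrderNo, Price} is a candidate key since {DishID, OrderNo, Price}⁺ = {ChefID, Date, DishID, Ingredient, KitchenStation, OrderNo, Price} covers every attribute.
Any other superkey properly contains one of these, so there are no further candidate keys.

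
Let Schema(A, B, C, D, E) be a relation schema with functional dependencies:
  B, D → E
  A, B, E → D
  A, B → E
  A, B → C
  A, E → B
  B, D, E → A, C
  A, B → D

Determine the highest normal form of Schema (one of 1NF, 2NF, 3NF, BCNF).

BCNF

Candidate keys: {A, B}, {A, E}, {B, D}. Prime attributes: {A, B, D, E}.
Every FD has a superkey on the left, so the relation is in BCNF.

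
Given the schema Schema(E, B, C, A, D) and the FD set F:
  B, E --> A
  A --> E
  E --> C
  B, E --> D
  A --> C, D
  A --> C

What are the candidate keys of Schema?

Attributes never on any right-hand side: {B} — every candidate key must contain it.
{A, B}⁺ = {A, B, C, D, E}, which is every attribute, so {A, B} is a candidate key.
{B, E}⁺ = {A, B, C, D, E}, which is every attribute, so {B, E} is a candidate key.
Any other superkey properly contains one of these, so there are no further candidate keys.

{A, B}, {B, E}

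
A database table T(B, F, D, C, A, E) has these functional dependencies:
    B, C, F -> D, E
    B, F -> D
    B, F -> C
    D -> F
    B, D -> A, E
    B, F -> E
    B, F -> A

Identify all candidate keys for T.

{B, D}, {B, F}

Attributes never on any right-hand side: {B} — every candidate key must contain it.
{B, D} is a candidate key since {B, D}⁺ = {A, B, C, D, E, F} covers every attribute.
{B, F} is a candidate key since {B, F}⁺ = {A, B, C, D, E, F} covers every attribute.
Any other superkey properly contains one of these, so there are no further candidate keys.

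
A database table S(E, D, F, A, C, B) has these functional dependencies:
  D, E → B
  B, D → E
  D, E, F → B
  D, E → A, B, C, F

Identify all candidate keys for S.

{B, D}, {D, E}

{D} never appears on the right of any FD, so every key must include it.
{B, D}⁺ = {A, B, C, D, E, F}, which is every attribute, so {B, D} is a candidate key.
{D, E}⁺ = {A, B, C, D, E, F}, which is every attribute, so {D, E} is a candidate key.
Any other superkey properly contains one of these, so there are no further candidate keys.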